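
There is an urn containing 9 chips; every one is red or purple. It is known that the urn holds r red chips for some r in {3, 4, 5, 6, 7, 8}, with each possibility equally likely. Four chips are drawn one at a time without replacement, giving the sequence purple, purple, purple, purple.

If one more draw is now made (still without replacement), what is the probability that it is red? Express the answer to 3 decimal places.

0.667

For each hypothesis, P(data | H) works out to: P(data | r = 3) = (6/9)(5/8)(4/7)(3/6) = 5/42; P(data | r = 4) = (5/9)(4/8)(3/7)(2/6) = 5/126; P(data | r = 5) = (4/9)(3/8)(2/7)(1/6) = 1/126; P(data | r = 6) = (3/9)(2/8)(1/7)(0/6) = 0; P(data | r = 7) = (2/9)(1/8)(0/7) = 0; P(data | r = 8) = (1/9)(0/8) = 0.
Multiplying each by its prior: 1/6 · 5/42 = 5/252, 1/6 · 5/126 = 5/756, 1/6 · 1/126 = 1/756, 1/6 · 0 = 0, 1/6 · 0 = 0, 1/6 · 0 = 0; summing to 1/36.
The posterior is then P(r = 3 | data) = 5/7, P(r = 4 | data) = 5/21, P(r = 5 | data) = 1/21, P(r = 6 | data) = 0, P(r = 7 | data) = 0, P(r = 8 | data) = 0.
So P(red next | data) = Σ P(red next | H) P(H | data) = (3/5)(5/7) + (4/5)(5/21) + (1)(1/21) = 2/3.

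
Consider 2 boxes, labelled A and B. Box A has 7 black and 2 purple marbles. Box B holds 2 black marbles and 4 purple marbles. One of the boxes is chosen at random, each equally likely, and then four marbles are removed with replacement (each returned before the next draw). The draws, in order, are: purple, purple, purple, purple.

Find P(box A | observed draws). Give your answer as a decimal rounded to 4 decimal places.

Under each hypothesis, the probability of the observed sequence is: P(data | box A) = (2/9)(2/9)(2/9)(2/9) = 0.0024387; P(data | box B) = (4/6)(4/6)(4/6)(4/6) = 0.19753.
Weighting by the prior gives 1/2 · 0.0024387 = 0.0012193, 1/2 · 0.19753 = 0.098765; summing to 0.099985.
Therefore the posterior P(box A | data) = (0.0012193) / (0.099985) = 0.012195.

0.0122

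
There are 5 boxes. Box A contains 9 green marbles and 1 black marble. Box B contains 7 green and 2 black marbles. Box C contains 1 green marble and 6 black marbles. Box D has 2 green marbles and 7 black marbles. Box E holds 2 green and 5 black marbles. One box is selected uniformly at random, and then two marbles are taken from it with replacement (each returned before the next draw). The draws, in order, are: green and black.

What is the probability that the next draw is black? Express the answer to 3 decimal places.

Under each hypothesis, the probability of the observed sequence is: P(data | box A) = (9/10)(1/10) = 0.09; P(data | box B) = (7/9)(2/9) = 0.17284; P(data | box C) = (1/7)(6/7) = 0.12245; P(data | box D) = (2/9)(7/9) = 0.17284; P(data | box E) = (2/7)(5/7) = 0.20408.
Multiplying each by its prior: 1/5 · 0.09 = 0.018, 1/5 · 0.17284 = 0.034568, 1/5 · 0.12245 = 0.02449, 1/5 · 0.17284 = 0.034568, 1/5 · 0.20408 = 0.040816; summing to 0.15244.
Normalising, the posterior is P(box A | data) = 0.11808, P(box B | data) = 0.22676, P(box C | data) = 0.16065, P(box D | data) = 0.22676, P(box E | data) = 0.26775.
Averaging over the posterior, P(black next | data) = (1/10)(0.11808) + (2/9)(0.22676) + (6/7)(0.16065) + (7/9)(0.22676) + (5/7)(0.26775) = 0.56752.

0.568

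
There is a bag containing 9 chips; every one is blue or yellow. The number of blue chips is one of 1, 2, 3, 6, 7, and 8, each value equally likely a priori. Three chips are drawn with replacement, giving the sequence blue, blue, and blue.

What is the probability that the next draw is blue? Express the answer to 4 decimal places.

0.7920

Under each hypothesis, the probability of the observed sequence is: P(data | r = 1) = (1/9)(1/9)(1/9) = 0.0013717; P(data | r = 2) = (2/9)(2/9)(2/9) = 0.010974; P(data | r = 3) = (3/9)(3/9)(3/9) = 0.037037; P(data | r = 6) = (6/9)(6/9)(6/9) = 0.2963; P(data | r = 7) = (7/9)(7/9)(7/9) = 0.47051; P(data | r = 8) = (8/9)(8/9)(8/9) = 0.70233.
Multiplying each by its prior: 1/6 · 0.0013717 = 0.00022862, 1/6 · 0.010974 = 0.001829, 1/6 · 0.037037 = 0.0061728, 1/6 · 0.2963 = 0.049383, 1/6 · 0.47051 = 0.078418, 1/6 · 0.70233 = 0.11706; these sum to 0.25309.
The posterior is then P(r = 1 | data) = 0.00090334, P(r = 2 | data) = 0.0072267, P(r = 3 | data) = 0.02439, P(r = 6 | data) = 0.19512, P(r = 7 | data) = 0.30985, P(r = 8 | data) = 0.46251.
So P(blue next | data) = Σ P(blue next | H) P(H | data) = (1/9)(0.00090334) + (2/9)(0.0072267) + (1/3)(0.02439) + (2/3)(0.19512) + (7/9)(0.30985) + (8/9)(0.46251) = 0.79203.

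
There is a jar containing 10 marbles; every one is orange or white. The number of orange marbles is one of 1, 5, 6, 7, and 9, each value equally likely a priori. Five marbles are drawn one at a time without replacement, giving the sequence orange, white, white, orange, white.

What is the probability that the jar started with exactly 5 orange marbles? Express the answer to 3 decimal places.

0.552

The likelihood of the observed sequence under each hypothesis: P(data | r = 1) = (1/10)(9/9)(8/8)(0/7) = 0; P(data | r = 5) = (5/10)(5/9)(4/8)(4/7)(3/6) = 0.039683; P(data | r = 6) = (6/10)(4/9)(3/8)(5/7)(2/6) = 0.02381; P(data | r = 7) = (7/10)(3/9)(2/8)(6/7)(1/6) = 0.0083333; P(data | r = 9) = (9/10)(1/9)(0/8) = 0.
Weighting by the prior gives 1/5 · 0 = 0, 1/5 · 0.039683 = 0.0079365, 1/5 · 0.02381 = 0.0047619, 1/5 · 0.0083333 = 0.0016667, 1/5 · 0 = 0; these sum to 0.014365.
By Bayes' rule, P(r = 5 | data) = (0.0079365) / (0.014365) = 0.55249.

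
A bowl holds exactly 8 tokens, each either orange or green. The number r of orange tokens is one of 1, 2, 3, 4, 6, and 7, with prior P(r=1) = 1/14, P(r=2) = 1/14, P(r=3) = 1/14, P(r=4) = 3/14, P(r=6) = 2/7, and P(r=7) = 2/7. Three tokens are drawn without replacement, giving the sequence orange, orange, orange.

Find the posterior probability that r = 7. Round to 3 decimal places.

Compute the likelihood of the observed sequence for each case: P(data | r = 1) = (1/8)(0/7) = 0; P(data | r = 2) = (2/8)(1/7)(0/6) = 0; P(data | r = 3) = (3/8)(2/7)(1/6) = 1/56; P(data | r = 4) = (4/8)(3/7)(2/6) = 1/14; P(data | r = 6) = (6/8)(5/7)(4/6) = 5/14; P(data | r = 7) = (7/8)(6/7)(5/6) = 5/8.
The prior-weighted likelihoods are 1/14 · 0 = 0, 1/14 · 0 = 0, 1/14 · 1/56 = 1/784, 3/14 · 1/14 = 3/196, 2/7 · 5/14 = 5/49, 2/7 · 5/8 = 5/28; summing to 233/784.
Hence P(r = 7 | data) = (5/28) / (233/784) = 140/233.

0.601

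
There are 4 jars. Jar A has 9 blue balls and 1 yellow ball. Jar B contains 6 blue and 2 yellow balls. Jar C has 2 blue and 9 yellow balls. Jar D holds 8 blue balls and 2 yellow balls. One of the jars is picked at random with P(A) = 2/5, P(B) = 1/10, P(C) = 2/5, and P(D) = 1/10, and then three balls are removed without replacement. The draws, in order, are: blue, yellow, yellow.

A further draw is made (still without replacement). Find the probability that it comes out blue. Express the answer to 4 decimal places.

0.2042

The likelihood of the observed sequence under each hypothesis: P(data | jar A) = (9/10)(1/9)(0/8) = 0; P(data | jar B) = (6/8)(2/7)(1/6) = 0.035714; P(data | jar C) = (2/11)(9/10)(8/9) = 0.14545; P(data | jar D) = (8/10)(2/9)(1/8) = 0.022222.
The prior-weighted likelihoods are 2/5 · 0 = 0, 1/10 · 0.035714 = 0.0035714, 2/5 · 0.14545 = 0.058182, 1/10 · 0.022222 = 0.0022222; with total 0.063975.
Dividing through by the total gives posterior P(jar A | data) = 0, P(jar B | data) = 0.055825, P(jar C | data) = 0.90944, P(jar D | data) = 0.034736.
The predictive probability is P(blue next | data) = (1)(0.055825) + (1/8)(0.90944) + (1)(0.034736) = 0.20424.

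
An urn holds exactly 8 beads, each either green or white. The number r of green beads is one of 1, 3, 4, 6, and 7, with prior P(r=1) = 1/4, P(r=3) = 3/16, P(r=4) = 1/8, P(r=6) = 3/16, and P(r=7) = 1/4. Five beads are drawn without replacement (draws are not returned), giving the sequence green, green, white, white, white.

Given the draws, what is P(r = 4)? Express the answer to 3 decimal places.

Compute the likelihood of the observed sequence for each case: P(data | r = 1) = (1/8)(0/7) = 0; P(data | r = 3) = (3/8)(2/7)(5/6)(4/5)(3/4) = 0.053571; P(data | r = 4) = (4/8)(3/7)(4/6)(3/5)(2/4) = 0.042857; P(data | r = 6) = (6/8)(5/7)(2/6)(1/5)(0/4) = 0; P(data | r = 7) = (7/8)(6/7)(1/6)(0/5) = 0.
Weighting by the prior gives 1/4 · 0 = 0, 3/16 · 0.053571 = 0.010045, 1/8 · 0.042857 = 0.0053571, 3/16 · 0 = 0, 1/4 · 0 = 0; summing to 0.015402.
By Bayes' rule, P(r = 4 | data) = (0.0053571) / (0.015402) = 0.34783.

0.348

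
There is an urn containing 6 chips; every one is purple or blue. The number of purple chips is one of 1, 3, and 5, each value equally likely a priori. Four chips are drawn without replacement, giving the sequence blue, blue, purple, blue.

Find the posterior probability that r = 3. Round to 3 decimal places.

Compute the likelihood of the observed sequence for each case: P(data | r = 1) = (5/6)(4/5)(1/4)(3/3) = 1/6; P(data | r = 3) = (3/6)(2/5)(3/4)(1/3) = 1/20; P(data | r = 5) = (1/6)(0/5) = 0.
Weighting by the prior gives 1/3 · 1/6 = 1/18, 1/3 · 1/20 = 1/60, 1/3 · 0 = 0; with total 13/180.
By Bayes' rule, P(r = 3 | data) = (1/60) / (13/180) = 3/13.

0.231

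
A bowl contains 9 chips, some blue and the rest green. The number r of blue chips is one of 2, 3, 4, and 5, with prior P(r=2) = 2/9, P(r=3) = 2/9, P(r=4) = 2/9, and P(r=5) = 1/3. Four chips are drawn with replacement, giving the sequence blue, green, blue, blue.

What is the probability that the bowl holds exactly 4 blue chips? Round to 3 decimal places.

Compute the likelihood of the observed sequence for each case: P(data | r = 2) = (2/9)(7/9)(2/9)(2/9) = 0.0085353; P(data | r = 3) = (3/9)(6/9)(3/9)(3/9) = 0.024691; P(data | r = 4) = (4/9)(5/9)(4/9)(4/9) = 0.048773; P(data | r = 5) = (5/9)(4/9)(5/9)(5/9) = 0.076208.
Weighting by the prior gives 2/9 · 0.0085353 = 0.0018967, 2/9 · 0.024691 = 0.005487, 2/9 · 0.048773 = 0.010838, 1/3 · 0.076208 = 0.025403; these sum to 0.043625.
By Bayes' rule, P(r = 4 | data) = (0.010838) / (0.043625) = 0.24845.

0.248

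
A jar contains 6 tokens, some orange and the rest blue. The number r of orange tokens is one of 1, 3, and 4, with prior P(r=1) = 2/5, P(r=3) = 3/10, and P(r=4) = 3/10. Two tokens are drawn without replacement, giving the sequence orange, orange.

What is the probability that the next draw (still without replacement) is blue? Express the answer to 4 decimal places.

The likelihood of the observed sequence under each hypothesis: P(data | r = 1) = (1/6)(0/5) = 0; P(data | r = 3) = (3/6)(2/5) = 1/5; P(data | r = 4) = (4/6)(3/5) = 2/5.
Weighting by the prior gives 2/5 · 0 = 0, 3/10 · 1/5 = 3/50, 3/10 · 2/5 = 3/25; these sum to 9/50.
Dividing through by the total gives posterior P(r = 1 | data) = 0, P(r = 3 | data) = 1/3, P(r = 4 | data) = 2/3.
So P(blue next | data) = Σ P(blue next | H) P(H | data) = (3/4)(1/3) + (1/2)(2/3) = 7/12.

0.5833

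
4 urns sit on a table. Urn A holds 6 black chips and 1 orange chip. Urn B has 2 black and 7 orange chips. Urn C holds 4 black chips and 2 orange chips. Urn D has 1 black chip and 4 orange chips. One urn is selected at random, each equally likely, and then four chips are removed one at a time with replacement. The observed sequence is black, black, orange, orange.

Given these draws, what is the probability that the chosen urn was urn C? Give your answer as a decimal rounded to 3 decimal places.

0.412

For each hypothesis, P(data | H) works out to: P(data | urn A) = (6/7)(6/7)(1/7)(1/7) = 0.014994; P(data | urn B) = (2/9)(2/9)(7/9)(7/9) = 0.029873; P(data | urn C) = (4/6)(4/6)(2/6)(2/6) = 0.049383; P(data | urn D) = (1/5)(1/5)(4/5)(4/5) = 0.0256.
Multiplying each by its prior: 1/4 · 0.014994 = 0.0037484, 1/4 · 0.029873 = 0.0074684, 1/4 · 0.049383 = 0.012346, 1/4 · 0.0256 = 0.0064; with total 0.029962.
Hence P(urn C | data) = (0.012346) / (0.029962) = 0.41204.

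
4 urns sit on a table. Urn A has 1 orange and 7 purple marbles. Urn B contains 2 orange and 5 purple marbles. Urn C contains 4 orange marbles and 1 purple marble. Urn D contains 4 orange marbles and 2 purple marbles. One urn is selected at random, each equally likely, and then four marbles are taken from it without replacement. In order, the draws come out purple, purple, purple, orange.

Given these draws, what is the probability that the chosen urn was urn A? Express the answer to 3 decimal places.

Under each hypothesis, the probability of the observed sequence is: P(data | urn A) = (7/8)(6/7)(5/6)(1/5) = 1/8; P(data | urn B) = (5/7)(4/6)(3/5)(2/4) = 1/7; P(data | urn C) = (1/5)(0/4) = 0; P(data | urn D) = (2/6)(1/5)(0/4) = 0.
Multiplying each by its prior: 1/4 · 1/8 = 1/32, 1/4 · 1/7 = 1/28, 1/4 · 0 = 0, 1/4 · 0 = 0; summing to 15/224.
So P(urn A | data) = (1/32) / (15/224) = 7/15.

0.467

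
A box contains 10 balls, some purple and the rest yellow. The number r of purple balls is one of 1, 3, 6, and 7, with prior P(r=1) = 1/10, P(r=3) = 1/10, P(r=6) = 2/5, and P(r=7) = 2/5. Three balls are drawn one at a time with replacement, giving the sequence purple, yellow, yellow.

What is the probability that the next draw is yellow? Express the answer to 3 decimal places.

0.469

For each hypothesis, P(data | H) works out to: P(data | r = 1) = (1/10)(9/10)(9/10) = 0.081; P(data | r = 3) = (3/10)(7/10)(7/10) = 0.147; P(data | r = 6) = (6/10)(4/10)(4/10) = 0.096; P(data | r = 7) = (7/10)(3/10)(3/10) = 0.063.
Weighting by the prior gives 1/10 · 0.081 = 0.0081, 1/10 · 0.147 = 0.0147, 2/5 · 0.096 = 0.0384, 2/5 · 0.063 = 0.0252; with total 0.0864.
The posterior is then P(r = 1 | data) = 0.09375, P(r = 3 | data) = 0.17014, P(r = 6 | data) = 0.44444, P(r = 7 | data) = 0.29167.
The predictive probability is P(yellow next | data) = (9/10)(0.09375) + (7/10)(0.17014) + (2/5)(0.44444) + (3/10)(0.29167) = 0.46875.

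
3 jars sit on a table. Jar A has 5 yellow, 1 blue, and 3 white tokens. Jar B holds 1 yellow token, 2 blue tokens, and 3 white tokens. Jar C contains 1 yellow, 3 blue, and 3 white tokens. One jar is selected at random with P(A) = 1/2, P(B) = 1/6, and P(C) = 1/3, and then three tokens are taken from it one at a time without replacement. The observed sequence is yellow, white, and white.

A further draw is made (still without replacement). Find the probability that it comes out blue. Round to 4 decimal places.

0.3708

Compute the likelihood of the observed sequence for each case: P(data | jar A) = (5/9)(3/8)(2/7) = 5/84; P(data | jar B) = (1/6)(3/5)(2/4) = 1/20; P(data | jar C) = (1/7)(3/6)(2/5) = 1/35.
Multiplying each by its prior: 1/2 · 5/84 = 5/168, 1/6 · 1/20 = 1/120, 1/3 · 1/35 = 1/105; summing to 1/21.
Normalising, the posterior is P(jar A | data) = 5/8, P(jar B | data) = 7/40, P(jar C | data) = 1/5.
The predictive probability is P(blue next | data) = (1/6)(5/8) + (2/3)(7/40) + (3/4)(1/5) = 89/240.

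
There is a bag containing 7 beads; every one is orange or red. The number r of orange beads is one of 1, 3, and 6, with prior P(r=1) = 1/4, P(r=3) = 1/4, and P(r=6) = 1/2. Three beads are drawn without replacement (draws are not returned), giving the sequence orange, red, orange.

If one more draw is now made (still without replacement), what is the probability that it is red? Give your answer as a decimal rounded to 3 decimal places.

0.214

The likelihood of the observed sequence under each hypothesis: P(data | r = 1) = (1/7)(6/6)(0/5) = 0; P(data | r = 3) = (3/7)(4/6)(2/5) = 4/35; P(data | r = 6) = (6/7)(1/6)(5/5) = 1/7.
Weighting by the prior gives 1/4 · 0 = 0, 1/4 · 4/35 = 1/35, 1/2 · 1/7 = 1/14; with total 1/10.
Dividing through by the total gives posterior P(r = 1 | data) = 0, P(r = 3 | data) = 2/7, P(r = 6 | data) = 5/7.
So P(red next | data) = Σ P(red next | H) P(H | data) = (3/4)(2/7) + (0)(5/7) = 3/14.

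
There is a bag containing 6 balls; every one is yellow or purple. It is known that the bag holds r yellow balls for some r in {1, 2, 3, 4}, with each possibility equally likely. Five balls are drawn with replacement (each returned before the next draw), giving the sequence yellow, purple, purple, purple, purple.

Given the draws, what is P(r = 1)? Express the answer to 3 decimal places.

Compute the likelihood of the observed sequence for each case: P(data | r = 1) = (1/6)(5/6)(5/6)(5/6)(5/6) = 0.080376; P(data | r = 2) = (2/6)(4/6)(4/6)(4/6)(4/6) = 0.065844; P(data | r = 3) = (3/6)(3/6)(3/6)(3/6)(3/6) = 0.03125; P(data | r = 4) = (4/6)(2/6)(2/6)(2/6)(2/6) = 0.0082305.
The prior-weighted likelihoods are 1/4 · 0.080376 = 0.020094, 1/4 · 0.065844 = 0.016461, 1/4 · 0.03125 = 0.0078125, 1/4 · 0.0082305 = 0.0020576; with total 0.046425.
By Bayes' rule, P(r = 1 | data) = (0.020094) / (0.046425) = 0.43283.

0.433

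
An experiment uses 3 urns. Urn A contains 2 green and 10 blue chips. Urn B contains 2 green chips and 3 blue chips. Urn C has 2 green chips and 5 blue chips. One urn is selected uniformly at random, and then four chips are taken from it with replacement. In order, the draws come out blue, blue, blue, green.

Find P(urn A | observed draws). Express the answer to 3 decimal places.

0.336

For each hypothesis, P(data | H) works out to: P(data | urn A) = (10/12)(10/12)(10/12)(2/12) = 0.096451; P(data | urn B) = (3/5)(3/5)(3/5)(2/5) = 0.0864; P(data | urn C) = (5/7)(5/7)(5/7)(2/7) = 0.10412.
Multiplying each by its prior: 1/3 · 0.096451 = 0.03215, 1/3 · 0.0864 = 0.0288, 1/3 · 0.10412 = 0.034708; with total 0.095658.
Hence P(urn A | data) = (0.03215) / (0.095658) = 0.3361.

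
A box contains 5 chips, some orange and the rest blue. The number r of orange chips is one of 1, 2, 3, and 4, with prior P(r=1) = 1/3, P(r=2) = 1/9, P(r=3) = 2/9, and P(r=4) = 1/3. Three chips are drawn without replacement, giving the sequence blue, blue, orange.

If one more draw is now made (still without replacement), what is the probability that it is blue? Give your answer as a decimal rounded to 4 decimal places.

0.7000

For each hypothesis, P(data | H) works out to: P(data | r = 1) = (4/5)(3/4)(1/3) = 1/5; P(data | r = 2) = (3/5)(2/4)(2/3) = 1/5; P(data | r = 3) = (2/5)(1/4)(3/3) = 1/10; P(data | r = 4) = (1/5)(0/4) = 0.
The prior-weighted likelihoods are 1/3 · 1/5 = 1/15, 1/9 · 1/5 = 1/45, 2/9 · 1/10 = 1/45, 1/3 · 0 = 0; with total 1/9.
The posterior is then P(r = 1 | data) = 3/5, P(r = 2 | data) = 1/5, P(r = 3 | data) = 1/5, P(r = 4 | data) = 0.
So P(blue next | data) = Σ P(blue next | H) P(H | data) = (1)(3/5) + (1/2)(1/5) + (0)(1/5) = 7/10.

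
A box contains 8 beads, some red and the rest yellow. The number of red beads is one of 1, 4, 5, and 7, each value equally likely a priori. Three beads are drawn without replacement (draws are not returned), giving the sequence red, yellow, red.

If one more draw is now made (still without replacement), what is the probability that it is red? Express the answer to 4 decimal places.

The likelihood of the observed sequence under each hypothesis: P(data | r = 1) = (1/8)(7/7)(0/6) = 0; P(data | r = 4) = (4/8)(4/7)(3/6) = 1/7; P(data | r = 5) = (5/8)(3/7)(4/6) = 5/28; P(data | r = 7) = (7/8)(1/7)(6/6) = 1/8.
Weighting by the prior gives 1/4 · 0 = 0, 1/4 · 1/7 = 1/28, 1/4 · 5/28 = 5/112, 1/4 · 1/8 = 1/32; these sum to 25/224.
Normalising, the posterior is P(r = 1 | data) = 0, P(r = 4 | data) = 8/25, P(r = 5 | data) = 2/5, P(r = 7 | data) = 7/25.
Averaging over the posterior, P(red next | data) = (2/5)(8/25) + (3/5)(2/5) + (1)(7/25) = 81/125.

0.6480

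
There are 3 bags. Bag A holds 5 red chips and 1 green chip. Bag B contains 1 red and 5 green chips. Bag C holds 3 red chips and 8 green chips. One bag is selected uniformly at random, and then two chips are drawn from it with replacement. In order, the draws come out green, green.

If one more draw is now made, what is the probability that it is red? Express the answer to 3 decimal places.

For each hypothesis, P(data | H) works out to: P(data | bag A) = (1/6)(1/6) = 0.027778; P(data | bag B) = (5/6)(5/6) = 0.69444; P(data | bag C) = (8/11)(8/11) = 0.52893.
Multiplying each by its prior: 1/3 · 0.027778 = 0.0092593, 1/3 · 0.69444 = 0.23148, 1/3 · 0.52893 = 0.17631; with total 0.41705.
Normalising, the posterior is P(bag A | data) = 0.022202, P(bag B | data) = 0.55505, P(bag C | data) = 0.42275.
Averaging over the posterior, P(red next | data) = (5/6)(0.022202) + (1/6)(0.55505) + (3/11)(0.42275) = 0.22631.

0.226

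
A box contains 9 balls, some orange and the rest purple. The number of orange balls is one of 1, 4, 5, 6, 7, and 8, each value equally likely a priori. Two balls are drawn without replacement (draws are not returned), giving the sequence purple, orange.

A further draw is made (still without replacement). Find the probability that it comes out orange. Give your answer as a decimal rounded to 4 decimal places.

The likelihood of the observed sequence under each hypothesis: P(data | r = 1) = (8/9)(1/8) = 1/9; P(data | r = 4) = (5/9)(4/8) = 5/18; P(data | r = 5) = (4/9)(5/8) = 5/18; P(data | r = 6) = (3/9)(6/8) = 1/4; P(data | r = 7) = (2/9)(7/8) = 7/36; P(data | r = 8) = (1/9)(8/8) = 1/9.
Weighting by the prior gives 1/6 · 1/9 = 1/54, 1/6 · 5/18 = 5/108, 1/6 · 5/18 = 5/108, 1/6 · 1/4 = 1/24, 1/6 · 7/36 = 7/216, 1/6 · 1/9 = 1/54; with total 11/54.
The posterior is then P(r = 1 | data) = 1/11, P(r = 4 | data) = 5/22, P(r = 5 | data) = 5/22, P(r = 6 | data) = 9/44, P(r = 7 | data) = 7/44, P(r = 8 | data) = 1/11.
The predictive probability is P(orange next | data) = (0)(1/11) + (3/7)(5/22) + (4/7)(5/22) + (5/7)(9/44) + (6/7)(7/44) + (1)(1/11) = 185/308.

0.6006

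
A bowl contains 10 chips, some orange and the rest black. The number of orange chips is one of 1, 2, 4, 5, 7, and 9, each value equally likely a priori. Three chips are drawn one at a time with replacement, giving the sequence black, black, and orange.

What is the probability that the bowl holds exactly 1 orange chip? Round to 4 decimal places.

For each hypothesis, P(data | H) works out to: P(data | r = 1) = (9/10)(9/10)(1/10) = 0.081; P(data | r = 2) = (8/10)(8/10)(2/10) = 0.128; P(data | r = 4) = (6/10)(6/10)(4/10) = 0.144; P(data | r = 5) = (5/10)(5/10)(5/10) = 0.125; P(data | r = 7) = (3/10)(3/10)(7/10) = 0.063; P(data | r = 9) = (1/10)(1/10)(9/10) = 0.009.
The prior-weighted likelihoods are 1/6 · 0.081 = 0.0135, 1/6 · 0.128 = 0.021333, 1/6 · 0.144 = 0.024, 1/6 · 0.125 = 0.020833, 1/6 · 0.063 = 0.0105, 1/6 · 0.009 = 0.0015; summing to 0.091667.
So P(r = 1 | data) = (0.0135) / (0.091667) = 0.14727.

0.1473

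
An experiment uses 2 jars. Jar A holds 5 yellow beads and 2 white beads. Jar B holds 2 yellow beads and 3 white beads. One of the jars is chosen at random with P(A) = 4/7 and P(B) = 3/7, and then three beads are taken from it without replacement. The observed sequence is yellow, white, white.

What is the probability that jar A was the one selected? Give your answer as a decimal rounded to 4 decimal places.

0.2410

For each hypothesis, P(data | H) works out to: P(data | jar A) = (5/7)(2/6)(1/5) = 1/21; P(data | jar B) = (2/5)(3/4)(2/3) = 1/5.
The prior-weighted likelihoods are 4/7 · 1/21 = 4/147, 3/7 · 1/5 = 3/35; with total 83/735.
Hence P(jar A | data) = (4/147) / (83/735) = 20/83.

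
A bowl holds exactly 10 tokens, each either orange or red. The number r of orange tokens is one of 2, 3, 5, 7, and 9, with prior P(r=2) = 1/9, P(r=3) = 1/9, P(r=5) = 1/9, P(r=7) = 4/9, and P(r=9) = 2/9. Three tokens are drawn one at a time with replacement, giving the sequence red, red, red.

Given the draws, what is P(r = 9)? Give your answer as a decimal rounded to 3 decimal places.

0.002

The likelihood of the observed sequence under each hypothesis: P(data | r = 2) = (8/10)(8/10)(8/10) = 0.512; P(data | r = 3) = (7/10)(7/10)(7/10) = 0.343; P(data | r = 5) = (5/10)(5/10)(5/10) = 0.125; P(data | r = 7) = (3/10)(3/10)(3/10) = 0.027; P(data | r = 9) = (1/10)(1/10)(1/10) = 0.001.
Multiplying each by its prior: 1/9 · 0.512 = 0.056889, 1/9 · 0.343 = 0.038111, 1/9 · 0.125 = 0.013889, 4/9 · 0.027 = 0.012, 2/9 · 0.001 = 0.00022222; these sum to 0.12111.
So P(r = 9 | data) = (0.00022222) / (0.12111) = 0.0018349.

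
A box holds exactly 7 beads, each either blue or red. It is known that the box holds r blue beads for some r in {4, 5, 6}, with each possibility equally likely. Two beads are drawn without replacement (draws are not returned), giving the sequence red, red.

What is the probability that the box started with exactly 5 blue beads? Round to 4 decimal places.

Compute the likelihood of the observed sequence for each case: P(data | r = 4) = (3/7)(2/6) = 1/7; P(data | r = 5) = (2/7)(1/6) = 1/21; P(data | r = 6) = (1/7)(0/6) = 0.
Weighting by the prior gives 1/3 · 1/7 = 1/21, 1/3 · 1/21 = 1/63, 1/3 · 0 = 0; summing to 4/63.
Hence P(r = 5 | data) = (1/63) / (4/63) = 1/4.

0.2500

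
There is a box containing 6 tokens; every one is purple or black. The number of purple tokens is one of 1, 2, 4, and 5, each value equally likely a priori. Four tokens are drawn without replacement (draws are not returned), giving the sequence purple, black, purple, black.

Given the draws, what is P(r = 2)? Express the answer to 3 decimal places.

0.500

Under each hypothesis, the probability of the observed sequence is: P(data | r = 1) = (1/6)(5/5)(0/4) = 0; P(data | r = 2) = (2/6)(4/5)(1/4)(3/3) = 1/15; P(data | r = 4) = (4/6)(2/5)(3/4)(1/3) = 1/15; P(data | r = 5) = (5/6)(1/5)(4/4)(0/3) = 0.
Weighting by the prior gives 1/4 · 0 = 0, 1/4 · 1/15 = 1/60, 1/4 · 1/15 = 1/60, 1/4 · 0 = 0; with total 1/30.
Therefore the posterior P(r = 2 | data) = (1/60) / (1/30) = 1/2.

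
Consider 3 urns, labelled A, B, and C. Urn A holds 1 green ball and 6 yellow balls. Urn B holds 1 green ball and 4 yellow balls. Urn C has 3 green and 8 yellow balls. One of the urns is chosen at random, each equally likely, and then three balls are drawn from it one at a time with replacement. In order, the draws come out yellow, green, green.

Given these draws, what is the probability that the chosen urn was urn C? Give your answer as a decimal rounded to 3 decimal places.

The likelihood of the observed sequence under each hypothesis: P(data | urn A) = (6/7)(1/7)(1/7) = 0.017493; P(data | urn B) = (4/5)(1/5)(1/5) = 0.032; P(data | urn C) = (8/11)(3/11)(3/11) = 0.054095.
The prior-weighted likelihoods are 1/3 · 0.017493 = 0.0058309, 1/3 · 0.032 = 0.010667, 1/3 · 0.054095 = 0.018032; these sum to 0.034529.
So P(urn C | data) = (0.018032) / (0.034529) = 0.52221.

0.522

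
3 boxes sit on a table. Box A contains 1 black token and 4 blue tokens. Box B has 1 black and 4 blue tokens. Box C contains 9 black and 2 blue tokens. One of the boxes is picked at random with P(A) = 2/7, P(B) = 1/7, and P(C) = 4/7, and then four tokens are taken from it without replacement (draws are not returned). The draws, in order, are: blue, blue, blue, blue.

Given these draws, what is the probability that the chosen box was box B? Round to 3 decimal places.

0.333

Under each hypothesis, the probability of the observed sequence is: P(data | box A) = (4/5)(3/4)(2/3)(1/2) = 1/5; P(data | box B) = (4/5)(3/4)(2/3)(1/2) = 1/5; P(data | box C) = (2/11)(1/10)(0/9) = 0.
Multiplying each by its prior: 2/7 · 1/5 = 2/35, 1/7 · 1/5 = 1/35, 4/7 · 0 = 0; these sum to 3/35.
Hence P(box B | data) = (1/35) / (3/35) = 1/3.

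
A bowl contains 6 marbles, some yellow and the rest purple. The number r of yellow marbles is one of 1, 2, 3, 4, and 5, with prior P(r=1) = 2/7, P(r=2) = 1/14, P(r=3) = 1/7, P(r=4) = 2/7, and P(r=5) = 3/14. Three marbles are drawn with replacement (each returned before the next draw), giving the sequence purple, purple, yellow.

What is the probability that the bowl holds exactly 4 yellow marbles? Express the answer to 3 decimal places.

For each hypothesis, P(data | H) works out to: P(data | r = 1) = (5/6)(5/6)(1/6) = 0.11574; P(data | r = 2) = (4/6)(4/6)(2/6) = 0.14815; P(data | r = 3) = (3/6)(3/6)(3/6) = 0.125; P(data | r = 4) = (2/6)(2/6)(4/6) = 0.074074; P(data | r = 5) = (1/6)(1/6)(5/6) = 0.023148.
Multiplying each by its prior: 2/7 · 0.11574 = 0.033069, 1/14 · 0.14815 = 0.010582, 1/7 · 0.125 = 0.017857, 2/7 · 0.074074 = 0.021164, 3/14 · 0.023148 = 0.0049603; summing to 0.087632.
Hence P(r = 4 | data) = (0.021164) / (0.087632) = 0.24151.

0.242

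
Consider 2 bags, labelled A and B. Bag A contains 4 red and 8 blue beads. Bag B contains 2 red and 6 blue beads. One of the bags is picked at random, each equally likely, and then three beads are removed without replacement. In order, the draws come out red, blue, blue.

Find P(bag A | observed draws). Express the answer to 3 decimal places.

0.487

Compute the likelihood of the observed sequence for each case: P(data | bag A) = (4/12)(8/11)(7/10) = 0.1697; P(data | bag B) = (2/8)(6/7)(5/6) = 0.17857.
Weighting by the prior gives 1/2 · 0.1697 = 0.084848, 1/2 · 0.17857 = 0.089286; with total 0.17413.
Therefore the posterior P(bag A | data) = (0.084848) / (0.17413) = 0.48726.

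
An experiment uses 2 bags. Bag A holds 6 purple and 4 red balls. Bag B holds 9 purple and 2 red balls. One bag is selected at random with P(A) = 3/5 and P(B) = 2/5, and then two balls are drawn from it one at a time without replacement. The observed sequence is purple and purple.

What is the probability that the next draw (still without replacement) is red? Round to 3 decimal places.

0.343

Compute the likelihood of the observed sequence for each case: P(data | bag A) = (6/10)(5/9) = 1/3; P(data | bag B) = (9/11)(8/10) = 36/55.
Weighting by the prior gives 3/5 · 1/3 = 1/5, 2/5 · 36/55 = 72/275; summing to 127/275.
The posterior is then P(bag A | data) = 55/127, P(bag B | data) = 72/127.
The predictive probability is P(red next | data) = (1/2)(55/127) + (2/9)(72/127) = 87/254.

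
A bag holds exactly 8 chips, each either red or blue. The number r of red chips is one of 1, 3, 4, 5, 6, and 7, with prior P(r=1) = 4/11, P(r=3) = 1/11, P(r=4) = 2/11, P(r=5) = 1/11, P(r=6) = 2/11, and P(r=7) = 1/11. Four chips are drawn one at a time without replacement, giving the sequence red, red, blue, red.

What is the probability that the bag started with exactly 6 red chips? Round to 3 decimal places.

Compute the likelihood of the observed sequence for each case: P(data | r = 1) = (1/8)(0/7) = 0; P(data | r = 3) = (3/8)(2/7)(5/6)(1/5) = 1/56; P(data | r = 4) = (4/8)(3/7)(4/6)(2/5) = 2/35; P(data | r = 5) = (5/8)(4/7)(3/6)(3/5) = 3/28; P(data | r = 6) = (6/8)(5/7)(2/6)(4/5) = 1/7; P(data | r = 7) = (7/8)(6/7)(1/6)(5/5) = 1/8.
Weighting by the prior gives 4/11 · 0 = 0, 1/11 · 1/56 = 1/616, 2/11 · 2/35 = 4/385, 1/11 · 3/28 = 3/308, 2/11 · 1/7 = 2/77, 1/11 · 1/8 = 1/88; these sum to 13/220.
Hence P(r = 6 | data) = (2/77) / (13/220) = 40/91.

0.440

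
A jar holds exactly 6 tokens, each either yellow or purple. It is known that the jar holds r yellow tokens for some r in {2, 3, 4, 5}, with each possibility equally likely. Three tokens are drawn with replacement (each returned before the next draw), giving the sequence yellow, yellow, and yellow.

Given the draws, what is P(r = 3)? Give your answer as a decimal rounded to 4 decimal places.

0.1205

Under each hypothesis, the probability of the observed sequence is: P(data | r = 2) = (2/6)(2/6)(2/6) = 1/27; P(data | r = 3) = (3/6)(3/6)(3/6) = 1/8; P(data | r = 4) = (4/6)(4/6)(4/6) = 8/27; P(data | r = 5) = (5/6)(5/6)(5/6) = 125/216.
The prior-weighted likelihoods are 1/4 · 1/27 = 1/108, 1/4 · 1/8 = 1/32, 1/4 · 8/27 = 2/27, 1/4 · 125/216 = 125/864; with total 7/27.
Hence P(r = 3 | data) = (1/32) / (7/27) = 27/224.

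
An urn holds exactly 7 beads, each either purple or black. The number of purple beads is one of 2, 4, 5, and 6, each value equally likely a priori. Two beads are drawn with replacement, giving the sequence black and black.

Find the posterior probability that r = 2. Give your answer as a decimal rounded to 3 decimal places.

Under each hypothesis, the probability of the observed sequence is: P(data | r = 2) = (5/7)(5/7) = 25/49; P(data | r = 4) = (3/7)(3/7) = 9/49; P(data | r = 5) = (2/7)(2/7) = 4/49; P(data | r = 6) = (1/7)(1/7) = 1/49.
The prior-weighted likelihoods are 1/4 · 25/49 = 25/196, 1/4 · 9/49 = 9/196, 1/4 · 4/49 = 1/49, 1/4 · 1/49 = 1/196; summing to 39/196.
So P(r = 2 | data) = (25/196) / (39/196) = 25/39.

0.641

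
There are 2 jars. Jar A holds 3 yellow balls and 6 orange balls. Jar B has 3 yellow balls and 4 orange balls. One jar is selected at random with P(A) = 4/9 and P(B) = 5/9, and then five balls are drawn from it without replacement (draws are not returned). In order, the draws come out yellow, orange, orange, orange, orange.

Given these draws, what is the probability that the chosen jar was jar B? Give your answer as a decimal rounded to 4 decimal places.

0.3333

Under each hypothesis, the probability of the observed sequence is: P(data | jar A) = (3/9)(6/8)(5/7)(4/6)(3/5) = 1/14; P(data | jar B) = (3/7)(4/6)(3/5)(2/4)(1/3) = 1/35.
The prior-weighted likelihoods are 4/9 · 1/14 = 2/63, 5/9 · 1/35 = 1/63; with total 1/21.
So P(jar B | data) = (1/63) / (1/21) = 1/3.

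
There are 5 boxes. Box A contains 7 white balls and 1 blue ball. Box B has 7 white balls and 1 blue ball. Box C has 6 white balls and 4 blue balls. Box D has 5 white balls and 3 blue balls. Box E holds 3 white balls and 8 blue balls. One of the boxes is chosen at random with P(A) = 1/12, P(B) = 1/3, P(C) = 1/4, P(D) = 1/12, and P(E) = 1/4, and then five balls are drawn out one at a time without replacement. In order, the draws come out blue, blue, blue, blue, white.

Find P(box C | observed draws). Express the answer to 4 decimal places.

0.0498

For each hypothesis, P(data | H) works out to: P(data | box A) = (1/8)(0/7) = 0; P(data | box B) = (1/8)(0/7) = 0; P(data | box C) = (4/10)(3/9)(2/8)(1/7)(6/6) = 0.0047619; P(data | box D) = (3/8)(2/7)(1/6)(0/5) = 0; P(data | box E) = (8/11)(7/10)(6/9)(5/8)(3/7) = 0.090909.
The prior-weighted likelihoods are 1/12 · 0 = 0, 1/3 · 0 = 0, 1/4 · 0.0047619 = 0.0011905, 1/12 · 0 = 0, 1/4 · 0.090909 = 0.022727; these sum to 0.023918.
Hence P(box C | data) = (0.0011905) / (0.023918) = 0.049774.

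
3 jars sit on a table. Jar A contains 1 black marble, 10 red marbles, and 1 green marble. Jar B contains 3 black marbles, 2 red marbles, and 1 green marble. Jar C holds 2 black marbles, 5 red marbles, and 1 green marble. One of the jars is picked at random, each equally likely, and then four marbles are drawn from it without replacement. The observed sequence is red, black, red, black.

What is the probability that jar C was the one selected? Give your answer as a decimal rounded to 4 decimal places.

0.4167

The likelihood of the observed sequence under each hypothesis: P(data | jar A) = (10/12)(1/11)(9/10)(0/9) = 0; P(data | jar B) = (2/6)(3/5)(1/4)(2/3) = 1/30; P(data | jar C) = (5/8)(2/7)(4/6)(1/5) = 1/42.
The prior-weighted likelihoods are 1/3 · 0 = 0, 1/3 · 1/30 = 1/90, 1/3 · 1/42 = 1/126; these sum to 2/105.
Therefore the posterior P(jar C | data) = (1/126) / (2/105) = 5/12.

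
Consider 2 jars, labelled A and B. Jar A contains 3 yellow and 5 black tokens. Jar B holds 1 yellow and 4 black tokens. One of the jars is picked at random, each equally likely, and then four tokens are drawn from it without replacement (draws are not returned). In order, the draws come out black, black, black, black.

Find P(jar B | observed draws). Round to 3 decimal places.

Under each hypothesis, the probability of the observed sequence is: P(data | jar A) = (5/8)(4/7)(3/6)(2/5) = 1/14; P(data | jar B) = (4/5)(3/4)(2/3)(1/2) = 1/5.
Weighting by the prior gives 1/2 · 1/14 = 1/28, 1/2 · 1/5 = 1/10; these sum to 19/140.
Therefore the posterior P(jar B | data) = (1/10) / (19/140) = 14/19.

0.737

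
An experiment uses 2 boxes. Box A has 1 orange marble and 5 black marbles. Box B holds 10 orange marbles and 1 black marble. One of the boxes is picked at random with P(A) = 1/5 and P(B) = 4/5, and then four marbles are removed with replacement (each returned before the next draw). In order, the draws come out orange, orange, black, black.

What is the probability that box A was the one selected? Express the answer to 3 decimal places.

The likelihood of the observed sequence under each hypothesis: P(data | box A) = (1/6)(1/6)(5/6)(5/6) = 0.01929; P(data | box B) = (10/11)(10/11)(1/11)(1/11) = 0.0068301.
Multiplying each by its prior: 1/5 · 0.01929 = 0.003858, 4/5 · 0.0068301 = 0.0054641; with total 0.0093221.
Therefore the posterior P(box A | data) = (0.003858) / (0.0093221) = 0.41386.

0.414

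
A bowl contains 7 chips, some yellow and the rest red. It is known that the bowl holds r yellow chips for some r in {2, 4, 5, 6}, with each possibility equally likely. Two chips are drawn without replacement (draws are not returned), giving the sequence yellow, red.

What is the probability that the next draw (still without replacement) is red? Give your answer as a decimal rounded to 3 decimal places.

0.389

Under each hypothesis, the probability of the observed sequence is: P(data | r = 2) = (2/7)(5/6) = 5/21; P(data | r = 4) = (4/7)(3/6) = 2/7; P(data | r = 5) = (5/7)(2/6) = 5/21; P(data | r = 6) = (6/7)(1/6) = 1/7.
Multiplying each by its prior: 1/4 · 5/21 = 5/84, 1/4 · 2/7 = 1/14, 1/4 · 5/21 = 5/84, 1/4 · 1/7 = 1/28; with total 19/84.
Dividing through by the total gives posterior P(r = 2 | data) = 5/19, P(r = 4 | data) = 6/19, P(r = 5 | data) = 5/19, P(r = 6 | data) = 3/19.
So P(red next | data) = Σ P(red next | H) P(H | data) = (4/5)(5/19) + (2/5)(6/19) + (1/5)(5/19) + (0)(3/19) = 37/95.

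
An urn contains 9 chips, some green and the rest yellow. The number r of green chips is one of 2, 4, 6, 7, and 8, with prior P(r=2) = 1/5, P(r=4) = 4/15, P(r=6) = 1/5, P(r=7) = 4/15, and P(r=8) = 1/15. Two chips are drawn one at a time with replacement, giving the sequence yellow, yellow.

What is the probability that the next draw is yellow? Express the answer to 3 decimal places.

0.627

For each hypothesis, P(data | H) works out to: P(data | r = 2) = (7/9)(7/9) = 0.60494; P(data | r = 4) = (5/9)(5/9) = 0.30864; P(data | r = 6) = (3/9)(3/9) = 0.11111; P(data | r = 7) = (2/9)(2/9) = 0.049383; P(data | r = 8) = (1/9)(1/9) = 0.012346.
Weighting by the prior gives 1/5 · 0.60494 = 0.12099, 4/15 · 0.30864 = 0.082305, 1/5 · 0.11111 = 0.022222, 4/15 · 0.049383 = 0.013169, 1/15 · 0.012346 = 0.00082305; with total 0.23951.
Dividing through by the total gives posterior P(r = 2 | data) = 0.50515, P(r = 4 | data) = 0.34364, P(r = 6 | data) = 0.092784, P(r = 7 | data) = 0.054983, P(r = 8 | data) = 0.0034364.
Averaging over the posterior, P(yellow next | data) = (7/9)(0.50515) + (5/9)(0.34364) + (1/3)(0.092784) + (2/9)(0.054983) + (1/9)(0.0034364) = 0.62734.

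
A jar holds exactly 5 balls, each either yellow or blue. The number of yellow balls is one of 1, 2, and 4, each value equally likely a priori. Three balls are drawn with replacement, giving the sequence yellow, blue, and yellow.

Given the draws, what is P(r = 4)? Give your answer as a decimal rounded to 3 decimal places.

0.500

The likelihood of the observed sequence under each hypothesis: P(data | r = 1) = (1/5)(4/5)(1/5) = 4/125; P(data | r = 2) = (2/5)(3/5)(2/5) = 12/125; P(data | r = 4) = (4/5)(1/5)(4/5) = 16/125.
The prior-weighted likelihoods are 1/3 · 4/125 = 4/375, 1/3 · 12/125 = 4/125, 1/3 · 16/125 = 16/375; with total 32/375.
So P(r = 4 | data) = (16/375) / (32/375) = 1/2.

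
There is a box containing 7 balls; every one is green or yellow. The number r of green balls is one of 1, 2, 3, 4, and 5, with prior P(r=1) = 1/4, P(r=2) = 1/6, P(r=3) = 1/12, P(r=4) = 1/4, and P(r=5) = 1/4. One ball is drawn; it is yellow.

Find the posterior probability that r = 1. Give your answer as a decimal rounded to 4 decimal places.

0.3830

Under each hypothesis, the probability of this draw is: P(data | r = 1) = (6/7) = 6/7; P(data | r = 2) = (5/7) = 5/7; P(data | r = 3) = (4/7) = 4/7; P(data | r = 4) = (3/7) = 3/7; P(data | r = 5) = (2/7) = 2/7.
The prior-weighted likelihoods are 1/4 · 6/7 = 3/14, 1/6 · 5/7 = 5/42, 1/12 · 4/7 = 1/21, 1/4 · 3/7 = 3/28, 1/4 · 2/7 = 1/14; with total 47/84.
By Bayes' rule, P(r = 1 | data) = (3/14) / (47/84) = 18/47.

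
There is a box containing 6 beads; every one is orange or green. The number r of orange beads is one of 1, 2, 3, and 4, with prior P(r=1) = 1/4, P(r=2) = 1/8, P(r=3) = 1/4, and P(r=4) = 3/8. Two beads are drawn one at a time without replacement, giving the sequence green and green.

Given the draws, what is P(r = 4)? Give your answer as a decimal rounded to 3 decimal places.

0.086

Compute the likelihood of the observed sequence for each case: P(data | r = 1) = (5/6)(4/5) = 2/3; P(data | r = 2) = (4/6)(3/5) = 2/5; P(data | r = 3) = (3/6)(2/5) = 1/5; P(data | r = 4) = (2/6)(1/5) = 1/15.
Weighting by the prior gives 1/4 · 2/3 = 1/6, 1/8 · 2/5 = 1/20, 1/4 · 1/5 = 1/20, 3/8 · 1/15 = 1/40; summing to 7/24.
So P(r = 4 | data) = (1/40) / (7/24) = 3/35.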